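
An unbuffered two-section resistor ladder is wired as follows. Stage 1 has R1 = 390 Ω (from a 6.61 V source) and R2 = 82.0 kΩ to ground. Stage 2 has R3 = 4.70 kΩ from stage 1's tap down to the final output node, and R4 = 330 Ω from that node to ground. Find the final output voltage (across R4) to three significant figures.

Stage 2 presents R3+R4 = 5030 Ω as a load on stage 1's tap.
Stage 1's lower leg becomes R2‖(R3+R4) = 4739 Ω, so V_mid = 6.61 × 4739/5129 = 6.107 V.
Stage 2 is itself unloaded: V_out = V_mid × R4/(R3+R4) = 6.107 × 330/5030 = 0.401 V.

V_out ≈ 0.401 V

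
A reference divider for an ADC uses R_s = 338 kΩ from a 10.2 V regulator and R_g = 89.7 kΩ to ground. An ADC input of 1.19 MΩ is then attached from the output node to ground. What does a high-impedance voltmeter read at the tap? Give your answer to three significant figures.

V_out ≈ 2.02 V

The load sits in parallel with R_g: R_g‖R_L = (89.7 × 1190) / (89.7 + 1190) = 83.41 kΩ.
V_out = 10.2 × 83.41 / (338 + 83.41) = 10.2 × 83.41/421.4 = 2.02 V.
(Unloaded it would have been 2.14 V.)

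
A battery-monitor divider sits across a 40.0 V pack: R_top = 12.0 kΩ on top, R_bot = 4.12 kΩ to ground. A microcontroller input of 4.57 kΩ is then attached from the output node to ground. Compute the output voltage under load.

V_out ≈ 6.12 V

The load sits in parallel with R_bot: R_bot‖R_L = (4.12 × 4.57) / (4.12 + 4.57) = 2.167 kΩ.
V_out = 40.0 × 2.167 / (12.0 + 2.167) = 40.0 × 2.167/14.17 = 6.12 V.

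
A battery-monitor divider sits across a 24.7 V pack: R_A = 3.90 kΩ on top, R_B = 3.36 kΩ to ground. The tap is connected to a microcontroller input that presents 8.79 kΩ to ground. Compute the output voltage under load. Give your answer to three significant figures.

The load sits in parallel with R_B: R_B‖R_L = (3.36 × 8.79) / (3.36 + 8.79) = 2.431 kΩ.
V_out = 24.7 × 2.431 / (3.90 + 2.431) = 24.7 × 2.431/6.331 = 9.48 V.

V_out ≈ 9.48 V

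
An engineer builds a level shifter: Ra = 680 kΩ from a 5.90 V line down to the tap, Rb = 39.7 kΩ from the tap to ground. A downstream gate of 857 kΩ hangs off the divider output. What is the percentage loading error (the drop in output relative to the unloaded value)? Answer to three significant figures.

The divider's output (Thévenin) resistance is Ra‖Rb = 37.51 kΩ.
Fractional drop under load = R_th/(R_th + R_L) = 37.51 / (37.51 + 857) = 0.04193.
So the output falls by 4.19 %.

4.19 %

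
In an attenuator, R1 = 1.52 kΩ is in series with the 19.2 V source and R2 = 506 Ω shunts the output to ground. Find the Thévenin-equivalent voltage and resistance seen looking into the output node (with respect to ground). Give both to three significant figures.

V_th is the open-circuit tap voltage: 19.2 × 506/(1520 + 506) = 4.80 V.
With the supply zeroed, R1 and R2 appear in parallel from the tap: R_th = R1‖R2 = (1520 × 506)/2026 = 380 Ω.

V_th = 4.80 V, R_th = 380 Ω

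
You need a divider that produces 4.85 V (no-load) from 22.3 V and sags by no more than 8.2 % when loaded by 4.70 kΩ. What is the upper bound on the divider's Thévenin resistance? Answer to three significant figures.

Loading drop = R_th/(R_th + R_L) ≤ 0.0820, so R_th ≤ R_L · ε/(1−ε) = 4.70 kΩ × 0.0820/0.9180 = 420 Ω.
(Any R1, R2 with R2/(R1+R2) = 0.217 and R1‖R2 ≤ 420 Ω will meet the spec.)

R_th ≤ 420 Ω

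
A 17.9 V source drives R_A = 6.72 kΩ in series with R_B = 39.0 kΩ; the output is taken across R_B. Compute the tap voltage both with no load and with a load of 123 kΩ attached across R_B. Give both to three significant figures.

Open-circuit: V = 17.9 × 39.0/(6.72 + 39.0) = 15.3 V.
With the load, R_B becomes R_B‖R_L = 29.61 kΩ, so V = 17.9 × 29.61/36.33 = 14.6 V.

Unloaded: 15.3 V; loaded: 14.6 V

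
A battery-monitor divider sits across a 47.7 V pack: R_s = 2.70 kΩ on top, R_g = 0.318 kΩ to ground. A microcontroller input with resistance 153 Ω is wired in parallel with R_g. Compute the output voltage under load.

The load sits in parallel with R_g: R_g‖R_L = (318 × 153) / (318 + 153) = 103.3 Ω.
V_out = 47.7 × 103.3 / (2700 + 103.3) = 47.7 × 103.3/2803 = 1.76 V.

V_out ≈ 1.76 V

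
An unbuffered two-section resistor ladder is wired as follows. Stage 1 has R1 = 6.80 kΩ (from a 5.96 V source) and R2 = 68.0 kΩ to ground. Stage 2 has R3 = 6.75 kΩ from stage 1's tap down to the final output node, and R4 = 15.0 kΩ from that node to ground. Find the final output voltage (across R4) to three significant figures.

V_out ≈ 2.91 V

Stage 2 presents R3+R4 = 21.75 kΩ as a load on stage 1's tap.
Stage 1's lower leg becomes R2‖(R3+R4) = 16.48 kΩ, so V_mid = 5.96 × 16.48/23.28 = 4.219 V.
Stage 2 is itself unloaded: V_out = V_mid × R4/(R3+R4) = 4.219 × 15.0/21.75 = 2.91 V.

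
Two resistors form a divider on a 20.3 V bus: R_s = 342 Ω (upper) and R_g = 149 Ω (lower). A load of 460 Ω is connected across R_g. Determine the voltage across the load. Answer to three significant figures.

The load sits in parallel with R_g: R_g‖R_L = (149 × 460) / (149 + 460) = 112.5 Ω.
V_out = 20.3 × 112.5 / (342 + 112.5) = 20.3 × 112.5/454.5 = 5.03 V.

V_out ≈ 5.03 V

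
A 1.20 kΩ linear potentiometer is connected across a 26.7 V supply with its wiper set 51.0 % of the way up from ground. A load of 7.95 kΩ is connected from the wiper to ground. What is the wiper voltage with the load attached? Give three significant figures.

The wiper splits the pot into (1−α)R = 588.0 Ω above and αR = 612.0 Ω below.
Lower section ‖ load = 568.3 Ω.
V_wiper = 26.7 × 568.3/(588.0 + 568.3) = 13.1 V.

V ≈ 13.1 V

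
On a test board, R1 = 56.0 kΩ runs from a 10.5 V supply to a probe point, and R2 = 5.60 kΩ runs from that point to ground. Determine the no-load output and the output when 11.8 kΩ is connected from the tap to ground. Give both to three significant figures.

Open-circuit: V = 10.5 × 5.60/(56.0 + 5.60) = 0.955 V.
With the load, R2 becomes R2‖R_L = 3.798 kΩ, so V = 10.5 × 3.798/59.80 = 0.667 V.

Unloaded: 0.955 V; loaded: 0.667 V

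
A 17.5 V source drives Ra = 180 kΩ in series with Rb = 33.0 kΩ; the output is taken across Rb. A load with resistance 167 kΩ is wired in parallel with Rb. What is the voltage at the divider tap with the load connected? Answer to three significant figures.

The load sits in parallel with Rb: Rb‖R_L = (33.0 × 167) / (33.0 + 167) = 27.55 kΩ.
V_out = 17.5 × 27.55 / (180 + 27.55) = 17.5 × 27.55/207.6 = 2.32 V.
(Unloaded it would have been 2.71 V.)

V_out ≈ 2.32 V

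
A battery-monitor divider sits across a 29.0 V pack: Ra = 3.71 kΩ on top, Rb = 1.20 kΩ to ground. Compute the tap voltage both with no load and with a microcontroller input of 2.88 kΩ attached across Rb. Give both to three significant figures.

Unloaded: 7.09 V; loaded: 5.39 V

Open-circuit: V = 29.0 × 1.20/(3.71 + 1.20) = 7.09 V.
With the load, Rb becomes Rb‖R_L = 0.8471 kΩ, so V = 29.0 × 0.8471/4.557 = 5.39 V.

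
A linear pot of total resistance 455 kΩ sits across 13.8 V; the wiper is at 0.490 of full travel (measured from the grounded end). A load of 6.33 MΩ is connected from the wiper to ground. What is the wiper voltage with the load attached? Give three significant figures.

V ≈ 6.64 V

The wiper splits the pot into (1−α)R = 232.1 kΩ above and αR = 222.9 kΩ below.
Lower section ‖ load = 215.4 kΩ.
V_wiper = 13.8 × 215.4/(232.1 + 215.4) = 6.64 V.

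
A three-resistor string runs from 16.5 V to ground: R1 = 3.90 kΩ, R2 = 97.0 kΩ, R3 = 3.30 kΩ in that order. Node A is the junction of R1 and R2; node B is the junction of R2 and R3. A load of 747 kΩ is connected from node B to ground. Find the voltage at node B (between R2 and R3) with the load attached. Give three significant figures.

V ≈ 0.520 V

At node B, R3 is in parallel with the load: R3‖R_L = 3.285 kΩ.
Below node A the resistance is R2 + (R3‖R_L) = 100.3 kΩ, so V_A = 16.5 × 100.3/104.2 = 15.88 V.
Then V_B = V_A × (R3‖R_L)/(R2 + R3‖R_L) = 15.88 × 3.285/100.3 = 0.520 V.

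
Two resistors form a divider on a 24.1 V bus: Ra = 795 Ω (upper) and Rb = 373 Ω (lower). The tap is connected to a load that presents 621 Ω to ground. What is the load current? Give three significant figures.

I_L ≈ 8.80 mA

Rb‖R_L = 233.0 Ω; V_out = 24.1 × 233.0/1028 = 5.463 V.
I_L = V_out / R_L = 5.463 / 621 Ω = 8.80 mA.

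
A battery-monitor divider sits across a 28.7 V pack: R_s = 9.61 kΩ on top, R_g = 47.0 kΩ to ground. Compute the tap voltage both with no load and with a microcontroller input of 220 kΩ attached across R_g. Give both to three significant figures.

Unloaded: 23.8 V; loaded: 23.0 V

Open-circuit: V = 28.7 × 47.0/(9.61 + 47.0) = 23.8 V.
With the load, R_g becomes R_g‖R_L = 38.73 kΩ, so V = 28.7 × 38.73/48.34 = 23.0 V.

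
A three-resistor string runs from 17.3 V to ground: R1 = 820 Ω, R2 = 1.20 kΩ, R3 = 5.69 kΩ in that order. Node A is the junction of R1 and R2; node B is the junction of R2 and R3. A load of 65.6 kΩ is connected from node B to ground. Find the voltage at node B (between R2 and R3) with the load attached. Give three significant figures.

At node B, R3 is in parallel with the load: R3‖R_L = 5236 Ω.
Below node A the resistance is R2 + (R3‖R_L) = 6436 Ω, so V_A = 17.3 × 6436/7256 = 15.34 V.
Then V_B = V_A × (R3‖R_L)/(R2 + R3‖R_L) = 15.34 × 5236/6436 = 12.5 V.

V ≈ 12.5 V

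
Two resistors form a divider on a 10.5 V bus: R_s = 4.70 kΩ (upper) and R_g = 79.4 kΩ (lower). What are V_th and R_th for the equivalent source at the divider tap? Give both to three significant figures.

V_th is the open-circuit tap voltage: 10.5 × 79.4/(4.70 + 79.4) = 9.91 V.
With the supply zeroed, R_s and R_g appear in parallel from the tap: R_th = R_s‖R_g = (4.70 × 79.4)/84.10 = 4.44 kΩ.

V_th = 9.91 V, R_th = 4.44 kΩ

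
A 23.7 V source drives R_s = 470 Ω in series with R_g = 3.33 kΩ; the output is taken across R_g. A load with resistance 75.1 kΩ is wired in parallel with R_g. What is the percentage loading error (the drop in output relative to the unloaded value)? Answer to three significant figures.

0.545 %

The divider's output (Thévenin) resistance is R_s‖R_g = 411.9 Ω.
Fractional drop under load = R_th/(R_th + R_L) = 411.9 / (411.9 + 75100) = 0.005454.
So the output falls by 0.545 %.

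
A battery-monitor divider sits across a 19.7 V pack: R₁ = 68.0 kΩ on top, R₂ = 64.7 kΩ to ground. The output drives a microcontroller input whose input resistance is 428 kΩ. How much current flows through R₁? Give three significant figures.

R₂‖R_L = 56.20 kΩ, so the source sees R₁ + R₂‖R_L = 124.2 kΩ.
I = 19.7 V / 124.2 kΩ = 0.159 mA.

I ≈ 0.159 mA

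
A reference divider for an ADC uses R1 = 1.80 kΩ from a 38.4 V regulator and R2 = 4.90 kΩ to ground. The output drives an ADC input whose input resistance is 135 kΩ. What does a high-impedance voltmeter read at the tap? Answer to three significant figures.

V_out ≈ 27.8 V

The load sits in parallel with R2: R2‖R_L = (4.90 × 135) / (4.90 + 135) = 4.728 kΩ.
V_out = 38.4 × 4.728 / (1.80 + 4.728) = 38.4 × 4.728/6.528 = 27.8 V.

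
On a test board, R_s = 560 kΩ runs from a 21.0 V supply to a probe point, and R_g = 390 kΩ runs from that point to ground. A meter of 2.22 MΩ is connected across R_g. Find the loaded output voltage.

The load sits in parallel with R_g: R_g‖R_L = (390 × 2220) / (390 + 2220) = 331.7 kΩ.
V_out = 21.0 × 331.7 / (560 + 331.7) = 21.0 × 331.7/891.7 = 7.81 V.

V_out ≈ 7.81 V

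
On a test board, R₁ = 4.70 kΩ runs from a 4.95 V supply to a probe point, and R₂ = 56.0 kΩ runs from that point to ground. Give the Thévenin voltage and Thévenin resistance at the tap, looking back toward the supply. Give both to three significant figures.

V_th is the open-circuit tap voltage: 4.95 × 56.0/(4.70 + 56.0) = 4.57 V.
With the supply zeroed, R₁ and R₂ appear in parallel from the tap: R_th = R₁‖R₂ = (4.70 × 56.0)/60.70 = 4.34 kΩ.

V_th = 4.57 V, R_th = 4.34 kΩ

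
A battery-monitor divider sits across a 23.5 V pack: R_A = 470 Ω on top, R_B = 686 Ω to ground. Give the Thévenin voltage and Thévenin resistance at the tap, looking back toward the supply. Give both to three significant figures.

V_th is the open-circuit tap voltage: 23.5 × 686/(470 + 686) = 13.9 V.
With the supply zeroed, R_A and R_B appear in parallel from the tap: R_th = R_A‖R_B = (470 × 686)/1156 = 279 Ω.

V_th = 13.9 V, R_th = 279 Ω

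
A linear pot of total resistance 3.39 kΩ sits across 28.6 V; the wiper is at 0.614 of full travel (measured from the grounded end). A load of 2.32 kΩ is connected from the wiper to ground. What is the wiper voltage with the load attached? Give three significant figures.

The wiper splits the pot into (1−α)R = 1.309 kΩ above and αR = 2.081 kΩ below.
Lower section ‖ load = 1.097 kΩ.
V_wiper = 28.6 × 1.097/(1.309 + 1.097) = 13.0 V.

V ≈ 13.0 V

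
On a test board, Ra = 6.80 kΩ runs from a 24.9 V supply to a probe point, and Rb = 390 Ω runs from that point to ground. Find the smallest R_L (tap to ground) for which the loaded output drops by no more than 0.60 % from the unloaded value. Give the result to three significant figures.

Output resistance R_th = Ra‖Rb = (6800 × 390)/7190 = 368.8 Ω.
The fractional drop is R_th/(R_th + R_L); requiring this ≤ 0.00600 gives R_L ≥ R_th(1/0.00600 − 1) = 368.8 × 165.7 = 61.1 kΩ.

R_L(min) ≈ 61.1 kΩ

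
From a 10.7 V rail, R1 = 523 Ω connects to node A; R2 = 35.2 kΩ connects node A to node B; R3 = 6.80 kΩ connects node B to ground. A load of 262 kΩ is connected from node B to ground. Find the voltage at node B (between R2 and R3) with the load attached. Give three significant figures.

V ≈ 1.67 V

At node B, R3 is in parallel with the load: R3‖R_L = 6628 Ω.
Below node A the resistance is R2 + (R3‖R_L) = 41830 Ω, so V_A = 10.7 × 41830/42350 = 10.57 V.
Then V_B = V_A × (R3‖R_L)/(R2 + R3‖R_L) = 10.57 × 6628/41830 = 1.67 V.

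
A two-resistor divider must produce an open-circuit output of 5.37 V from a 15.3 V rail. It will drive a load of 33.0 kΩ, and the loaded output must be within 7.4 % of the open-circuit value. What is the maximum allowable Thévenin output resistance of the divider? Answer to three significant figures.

R_th ≤ 2.64 kΩ

Loading drop = R_th/(R_th + R_L) ≤ 0.0740, so R_th ≤ R_L · ε/(1−ε) = 33.0 kΩ × 0.0740/0.9260 = 2.64 kΩ.
(Any R1, R2 with R2/(R1+R2) = 0.351 and R1‖R2 ≤ 2.64 kΩ will meet the spec.)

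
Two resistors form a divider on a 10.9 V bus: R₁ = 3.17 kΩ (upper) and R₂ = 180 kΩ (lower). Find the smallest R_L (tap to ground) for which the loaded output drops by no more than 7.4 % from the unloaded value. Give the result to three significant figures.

Output resistance R_th = R₁‖R₂ = (3.17 × 180)/183.2 = 3.115 kΩ.
The fractional drop is R_th/(R_th + R_L); requiring this ≤ 0.0740 gives R_L ≥ R_th(1/0.0740 − 1) = 3.115 × 12.51 = 39.0 kΩ.

R_L(min) ≈ 39.0 kΩ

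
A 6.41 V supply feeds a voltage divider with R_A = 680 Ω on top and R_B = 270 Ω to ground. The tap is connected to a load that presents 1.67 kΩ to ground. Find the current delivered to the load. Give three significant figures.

I_L ≈ 0.978 mA

R_B‖R_L = 232.4 Ω; V_out = 6.41 × 232.4/912.4 = 1.633 V.
I_L = V_out / R_L = 1.633 / 1.67 kΩ = 0.978 mA.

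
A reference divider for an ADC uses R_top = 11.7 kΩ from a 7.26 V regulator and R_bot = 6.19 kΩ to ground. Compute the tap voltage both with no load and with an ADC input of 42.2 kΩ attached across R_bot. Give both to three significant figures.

Open-circuit: V = 7.26 × 6.19/(11.7 + 6.19) = 2.51 V.
With the load, R_bot becomes R_bot‖R_L = 5.398 kΩ, so V = 7.26 × 5.398/17.10 = 2.29 V.

Unloaded: 2.51 V; loaded: 2.29 V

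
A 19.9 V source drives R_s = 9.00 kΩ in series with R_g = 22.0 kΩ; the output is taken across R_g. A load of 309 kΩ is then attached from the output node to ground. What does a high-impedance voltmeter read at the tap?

The load sits in parallel with R_g: R_g‖R_L = (22.0 × 309) / (22.0 + 309) = 20.54 kΩ.
V_out = 19.9 × 20.54 / (9.00 + 20.54) = 19.9 × 20.54/29.54 = 13.8 V.
(Unloaded it would have been 14.1 V.)

V_out ≈ 13.8 V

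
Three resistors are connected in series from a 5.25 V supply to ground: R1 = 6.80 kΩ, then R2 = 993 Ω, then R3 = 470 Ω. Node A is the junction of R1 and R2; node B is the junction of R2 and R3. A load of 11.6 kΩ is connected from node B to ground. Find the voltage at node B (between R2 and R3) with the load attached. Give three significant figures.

V ≈ 0.288 V

At node B, R3 is in parallel with the load: R3‖R_L = 451.7 Ω.
Below node A the resistance is R2 + (R3‖R_L) = 1445 Ω, so V_A = 5.25 × 1445/8245 = 0.9199 V.
Then V_B = V_A × (R3‖R_L)/(R2 + R3‖R_L) = 0.9199 × 451.7/1445 = 0.288 V.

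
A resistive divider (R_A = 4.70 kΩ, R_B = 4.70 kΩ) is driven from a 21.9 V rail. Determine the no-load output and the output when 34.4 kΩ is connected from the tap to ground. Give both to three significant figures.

Unloaded: 10.9 V; loaded: 10.2 V

Open-circuit: V = 21.9 × 4.70/(4.70 + 4.70) = 10.9 V.
With the load, R_B becomes R_B‖R_L = 4.135 kΩ, so V = 21.9 × 4.135/8.835 = 10.2 V.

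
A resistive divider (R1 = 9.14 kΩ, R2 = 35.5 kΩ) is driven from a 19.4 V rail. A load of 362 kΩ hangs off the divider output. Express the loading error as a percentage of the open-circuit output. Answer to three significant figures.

1.97 %

The divider's output (Thévenin) resistance is R1‖R2 = 7.269 kΩ.
Fractional drop under load = R_th/(R_th + R_L) = 7.269 / (7.269 + 362) = 0.01968.
So the output falls by 1.97 %.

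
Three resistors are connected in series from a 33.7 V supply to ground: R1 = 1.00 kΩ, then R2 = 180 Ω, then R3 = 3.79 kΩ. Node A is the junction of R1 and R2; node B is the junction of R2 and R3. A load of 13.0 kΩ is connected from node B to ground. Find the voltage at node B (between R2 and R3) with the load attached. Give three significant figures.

V ≈ 24.0 V

At node B, R3 is in parallel with the load: R3‖R_L = 2934 Ω.
Below node A the resistance is R2 + (R3‖R_L) = 3114 Ω, so V_A = 33.7 × 3114/4114 = 25.51 V.
Then V_B = V_A × (R3‖R_L)/(R2 + R3‖R_L) = 25.51 × 2934/3114 = 24.0 V.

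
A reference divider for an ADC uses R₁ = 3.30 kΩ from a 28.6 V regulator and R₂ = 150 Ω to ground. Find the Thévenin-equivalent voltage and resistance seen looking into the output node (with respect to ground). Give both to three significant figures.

V_th = 1.24 V, R_th = 143 Ω

V_th is the open-circuit tap voltage: 28.6 × 150/(3300 + 150) = 1.24 V.
With the supply zeroed, R₁ and R₂ appear in parallel from the tap: R_th = R₁‖R₂ = (3300 × 150)/3450 = 143 Ω.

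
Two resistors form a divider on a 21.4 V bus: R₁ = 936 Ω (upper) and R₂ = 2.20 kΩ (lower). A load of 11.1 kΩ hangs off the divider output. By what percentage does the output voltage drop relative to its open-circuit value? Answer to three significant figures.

5.59 %

The divider's output (Thévenin) resistance is R₁‖R₂ = 656.6 Ω.
Fractional drop under load = R_th/(R_th + R_L) = 656.6 / (656.6 + 11100) = 0.05585.
So the output falls by 5.59 %.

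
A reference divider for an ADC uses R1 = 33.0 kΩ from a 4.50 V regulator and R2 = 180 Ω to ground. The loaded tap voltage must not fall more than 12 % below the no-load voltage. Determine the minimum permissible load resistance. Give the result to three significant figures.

Output resistance R_th = R1‖R2 = (33000 × 180)/33180 = 179.0 Ω.
The fractional drop is R_th/(R_th + R_L); requiring this ≤ 0.120 gives R_L ≥ R_th(1/0.120 − 1) = 179.0 × 7.333 = 1.31 kΩ.

R_L(min) ≈ 1.31 kΩ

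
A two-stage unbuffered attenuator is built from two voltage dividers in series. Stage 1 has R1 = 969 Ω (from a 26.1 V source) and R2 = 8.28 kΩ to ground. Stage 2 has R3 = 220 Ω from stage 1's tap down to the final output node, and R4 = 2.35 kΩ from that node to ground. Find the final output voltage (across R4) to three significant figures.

Stage 2 presents R3+R4 = 2570 Ω as a load on stage 1's tap.
Stage 1's lower leg becomes R2‖(R3+R4) = 1961 Ω, so V_mid = 26.1 × 1961/2930 = 17.47 V.
Stage 2 is itself unloaded: V_out = V_mid × R4/(R3+R4) = 17.47 × 2350/2570 = 16.0 V.

V_out ≈ 16.0 V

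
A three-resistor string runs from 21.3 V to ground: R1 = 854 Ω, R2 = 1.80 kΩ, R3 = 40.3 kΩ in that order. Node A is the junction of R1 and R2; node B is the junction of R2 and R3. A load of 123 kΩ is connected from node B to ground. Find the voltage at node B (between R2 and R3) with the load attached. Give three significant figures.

At node B, R3 is in parallel with the load: R3‖R_L = 30350 Ω.
Below node A the resistance is R2 + (R3‖R_L) = 32150 Ω, so V_A = 21.3 × 32150/33010 = 20.75 V.
Then V_B = V_A × (R3‖R_L)/(R2 + R3‖R_L) = 20.75 × 30350/32150 = 19.6 V.

V ≈ 19.6 V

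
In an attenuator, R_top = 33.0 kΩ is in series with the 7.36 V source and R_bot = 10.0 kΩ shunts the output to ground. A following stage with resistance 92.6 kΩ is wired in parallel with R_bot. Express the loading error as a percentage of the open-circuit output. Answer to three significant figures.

7.65 %

The divider's output (Thévenin) resistance is R_top‖R_bot = 7.674 kΩ.
Fractional drop under load = R_th/(R_th + R_L) = 7.674 / (7.674 + 92.6) = 0.07653.
So the output falls by 7.65 %.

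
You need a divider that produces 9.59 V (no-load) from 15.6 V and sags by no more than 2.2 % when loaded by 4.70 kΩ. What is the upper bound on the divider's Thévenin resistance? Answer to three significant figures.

R_th ≤ 106 Ω

Loading drop = R_th/(R_th + R_L) ≤ 0.0220, so R_th ≤ R_L · ε/(1−ε) = 4.70 kΩ × 0.0220/0.9780 = 106 Ω.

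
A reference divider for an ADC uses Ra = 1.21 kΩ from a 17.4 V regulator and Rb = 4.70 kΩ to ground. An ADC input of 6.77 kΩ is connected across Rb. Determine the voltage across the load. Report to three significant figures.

The load sits in parallel with Rb: Rb‖R_L = (4.70 × 6.77) / (4.70 + 6.77) = 2.774 kΩ.
V_out = 17.4 × 2.774 / (1.21 + 2.774) = 17.4 × 2.774/3.984 = 12.1 V.

V_out ≈ 12.1 V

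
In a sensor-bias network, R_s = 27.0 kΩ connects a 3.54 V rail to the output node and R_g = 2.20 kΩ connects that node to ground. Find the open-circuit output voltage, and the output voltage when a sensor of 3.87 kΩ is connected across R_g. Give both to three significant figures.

Unloaded: 0.267 V; loaded: 0.175 V

Open-circuit: V = 3.54 × 2.20/(27.0 + 2.20) = 0.267 V.
With the load, R_g becomes R_g‖R_L = 1.403 kΩ, so V = 3.54 × 1.403/28.40 = 0.175 V.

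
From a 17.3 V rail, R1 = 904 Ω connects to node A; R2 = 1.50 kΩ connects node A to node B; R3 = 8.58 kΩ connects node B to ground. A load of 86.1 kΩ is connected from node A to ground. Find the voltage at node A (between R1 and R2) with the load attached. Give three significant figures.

Below node A the series string R2+R3 = 10080 Ω sits in parallel with the 86100 Ω load: 9024 Ω.
V_A = 17.3 × 9024/(904 + 9024) = 15.7 V.

V ≈ 15.7 V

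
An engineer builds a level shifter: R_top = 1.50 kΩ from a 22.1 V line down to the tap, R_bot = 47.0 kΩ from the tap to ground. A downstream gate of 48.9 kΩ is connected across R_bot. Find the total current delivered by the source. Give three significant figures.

R_bot‖R_L = 23.97 kΩ, so the source sees R_top + R_bot‖R_L = 25.47 kΩ.
I = 22.1 V / 25.47 kΩ = 0.868 mA.

I ≈ 0.868 mA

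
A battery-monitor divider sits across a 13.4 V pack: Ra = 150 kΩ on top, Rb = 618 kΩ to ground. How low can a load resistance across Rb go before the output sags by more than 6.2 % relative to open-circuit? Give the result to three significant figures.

Output resistance R_th = Ra‖Rb = (150 × 618)/768.0 = 120.7 kΩ.
The fractional drop is R_th/(R_th + R_L); requiring this ≤ 0.0620 gives R_L ≥ R_th(1/0.0620 − 1) = 120.7 × 15.13 = 1.83 MΩ.

R_L(min) ≈ 1.83 MΩ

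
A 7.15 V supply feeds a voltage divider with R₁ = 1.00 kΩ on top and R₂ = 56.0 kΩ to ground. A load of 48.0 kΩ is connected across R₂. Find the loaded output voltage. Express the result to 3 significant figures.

V_out ≈ 6.88 V

The load sits in parallel with R₂: R₂‖R_L = (56.0 × 48.0) / (56.0 + 48.0) = 25.85 kΩ.
V_out = 7.15 × 25.85 / (1.00 + 25.85) = 7.15 × 25.85/26.85 = 6.88 V.
(Unloaded it would have been 7.02 V.)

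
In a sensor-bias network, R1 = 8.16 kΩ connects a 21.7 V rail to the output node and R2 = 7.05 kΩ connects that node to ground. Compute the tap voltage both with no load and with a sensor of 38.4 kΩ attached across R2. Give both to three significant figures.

Open-circuit: V = 21.7 × 7.05/(8.16 + 7.05) = 10.1 V.
With the load, R2 becomes R2‖R_L = 5.956 kΩ, so V = 21.7 × 5.956/14.12 = 9.16 V.

Unloaded: 10.1 V; loaded: 9.16 V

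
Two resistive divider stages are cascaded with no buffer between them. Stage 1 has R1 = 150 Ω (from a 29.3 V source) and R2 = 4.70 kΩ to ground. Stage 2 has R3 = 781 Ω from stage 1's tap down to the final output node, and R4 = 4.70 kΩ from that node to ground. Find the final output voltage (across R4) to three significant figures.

Stage 2 presents R3+R4 = 5481 Ω as a load on stage 1's tap.
Stage 1's lower leg becomes R2‖(R3+R4) = 2530 Ω, so V_mid = 29.3 × 2530/2680 = 27.66 V.
Stage 2 is itself unloaded: V_out = V_mid × R4/(R3+R4) = 27.66 × 4700/5481 = 23.7 V.

V_out ≈ 23.7 V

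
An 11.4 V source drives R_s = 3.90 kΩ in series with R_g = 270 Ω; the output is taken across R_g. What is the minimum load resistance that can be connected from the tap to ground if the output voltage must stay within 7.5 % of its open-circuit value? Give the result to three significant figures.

Output resistance R_th = R_s‖R_g = (3900 × 270)/4170 = 252.5 Ω.
The fractional drop is R_th/(R_th + R_L); requiring this ≤ 0.0750 gives R_L ≥ R_th(1/0.0750 − 1) = 252.5 × 12.33 = 3.11 kΩ.

R_L(min) ≈ 3.11 kΩ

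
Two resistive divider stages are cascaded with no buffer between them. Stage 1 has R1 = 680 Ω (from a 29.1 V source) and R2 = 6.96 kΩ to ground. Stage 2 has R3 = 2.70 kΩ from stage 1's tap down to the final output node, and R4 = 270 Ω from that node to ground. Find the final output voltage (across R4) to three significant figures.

Stage 2 presents R3+R4 = 2970 Ω as a load on stage 1's tap.
Stage 1's lower leg becomes R2‖(R3+R4) = 2082 Ω, so V_mid = 29.1 × 2082/2762 = 21.93 V.
Stage 2 is itself unloaded: V_out = V_mid × R4/(R3+R4) = 21.93 × 270/2970 = 1.99 V.

V_out ≈ 1.99 V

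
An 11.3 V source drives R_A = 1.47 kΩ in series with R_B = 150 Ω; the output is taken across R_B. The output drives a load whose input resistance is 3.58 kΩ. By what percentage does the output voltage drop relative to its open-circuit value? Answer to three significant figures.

The divider's output (Thévenin) resistance is R_A‖R_B = 136.1 Ω.
Fractional drop under load = R_th/(R_th + R_L) = 136.1 / (136.1 + 3580) = 0.03663.
So the output falls by 3.66 %.

3.66 %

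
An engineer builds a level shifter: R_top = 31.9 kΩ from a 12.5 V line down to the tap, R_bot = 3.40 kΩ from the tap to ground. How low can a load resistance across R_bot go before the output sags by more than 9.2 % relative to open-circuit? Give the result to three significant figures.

Output resistance R_th = R_top‖R_bot = (31.9 × 3.40)/35.30 = 3.073 kΩ.
The fractional drop is R_th/(R_th + R_L); requiring this ≤ 0.0920 gives R_L ≥ R_th(1/0.0920 − 1) = 3.073 × 9.870 = 30.3 kΩ.

R_L(min) ≈ 30.3 kΩ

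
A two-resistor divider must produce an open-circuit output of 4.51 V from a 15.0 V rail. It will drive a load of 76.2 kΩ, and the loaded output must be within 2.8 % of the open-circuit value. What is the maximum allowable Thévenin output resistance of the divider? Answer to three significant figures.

Loading drop = R_th/(R_th + R_L) ≤ 0.0280, so R_th ≤ R_L · ε/(1−ε) = 76.2 kΩ × 0.0280/0.9720 = 2.20 kΩ.
(Any R1, R2 with R2/(R1+R2) = 0.301 and R1‖R2 ≤ 2.20 kΩ will meet the spec.)

R_th ≤ 2.20 kΩ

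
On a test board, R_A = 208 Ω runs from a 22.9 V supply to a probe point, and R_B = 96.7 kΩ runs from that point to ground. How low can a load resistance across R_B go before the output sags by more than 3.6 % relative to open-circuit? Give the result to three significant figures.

R_L(min) ≈ 5.56 kΩ

Output resistance R_th = R_A‖R_B = (208 × 96700)/96910 = 207.6 Ω.
The fractional drop is R_th/(R_th + R_L); requiring this ≤ 0.0360 gives R_L ≥ R_th(1/0.0360 − 1) = 207.6 × 26.78 = 5.56 kΩ.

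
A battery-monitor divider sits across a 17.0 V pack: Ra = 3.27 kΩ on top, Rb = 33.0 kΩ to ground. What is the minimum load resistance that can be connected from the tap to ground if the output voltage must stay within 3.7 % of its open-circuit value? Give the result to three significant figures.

R_L(min) ≈ 77.4 kΩ

Output resistance R_th = Ra‖Rb = (3.27 × 33.0)/36.27 = 2.975 kΩ.
The fractional drop is R_th/(R_th + R_L); requiring this ≤ 0.0370 gives R_L ≥ R_th(1/0.0370 − 1) = 2.975 × 26.03 = 77.4 kΩ.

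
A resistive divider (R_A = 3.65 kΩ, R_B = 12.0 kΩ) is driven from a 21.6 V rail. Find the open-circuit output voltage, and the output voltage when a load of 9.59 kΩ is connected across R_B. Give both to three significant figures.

Open-circuit: V = 21.6 × 12.0/(3.65 + 12.0) = 16.6 V.
With the load, R_B becomes R_B‖R_L = 5.330 kΩ, so V = 21.6 × 5.330/8.980 = 12.8 V.

Unloaded: 16.6 V; loaded: 12.8 V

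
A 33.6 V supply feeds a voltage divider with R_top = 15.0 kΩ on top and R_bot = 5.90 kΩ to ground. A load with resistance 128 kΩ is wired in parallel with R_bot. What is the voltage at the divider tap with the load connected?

V_out ≈ 9.18 V

The load sits in parallel with R_bot: R_bot‖R_L = (5.90 × 128) / (5.90 + 128) = 5.640 kΩ.
V_out = 33.6 × 5.640 / (15.0 + 5.640) = 33.6 × 5.640/20.64 = 9.18 V.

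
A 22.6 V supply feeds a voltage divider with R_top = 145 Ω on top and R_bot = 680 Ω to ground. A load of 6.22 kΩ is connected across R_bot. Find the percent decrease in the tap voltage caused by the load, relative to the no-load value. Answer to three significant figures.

The divider's output (Thévenin) resistance is R_top‖R_bot = 119.5 Ω.
Fractional drop under load = R_th/(R_th + R_L) = 119.5 / (119.5 + 6220) = 0.01885.
So the output falls by 1.89 %.

1.89 %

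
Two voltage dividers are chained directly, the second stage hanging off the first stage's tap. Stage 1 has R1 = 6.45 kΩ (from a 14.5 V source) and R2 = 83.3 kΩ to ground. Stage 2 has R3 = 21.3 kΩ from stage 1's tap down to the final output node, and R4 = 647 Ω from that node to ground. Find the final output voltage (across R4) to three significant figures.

Stage 2 presents R3+R4 = 21950 Ω as a load on stage 1's tap.
Stage 1's lower leg becomes R2‖(R3+R4) = 17370 Ω, so V_mid = 14.5 × 17370/23820 = 10.57 V.
Stage 2 is itself unloaded: V_out = V_mid × R4/(R3+R4) = 10.57 × 647/21950 = 0.312 V.

V_out ≈ 0.312 V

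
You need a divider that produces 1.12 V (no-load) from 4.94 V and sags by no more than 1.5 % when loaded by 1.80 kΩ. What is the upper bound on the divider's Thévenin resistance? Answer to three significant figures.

Loading drop = R_th/(R_th + R_L) ≤ 0.0150, so R_th ≤ R_L · ε/(1−ε) = 1.80 kΩ × 0.0150/0.9850 = 27.4 Ω.
(Any R1, R2 with R2/(R1+R2) = 0.227 and R1‖R2 ≤ 27.4 Ω will meet the spec.)

R_th ≤ 27.4 Ω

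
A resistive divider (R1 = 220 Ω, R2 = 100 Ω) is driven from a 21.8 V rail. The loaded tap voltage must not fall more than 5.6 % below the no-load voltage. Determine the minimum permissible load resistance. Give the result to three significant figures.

Output resistance R_th = R1‖R2 = (220 × 100)/320.0 = 68.75 Ω.
The fractional drop is R_th/(R_th + R_L); requiring this ≤ 0.0560 gives R_L ≥ R_th(1/0.0560 − 1) = 68.75 × 16.86 = 1.16 kΩ.

R_L(min) ≈ 1.16 kΩ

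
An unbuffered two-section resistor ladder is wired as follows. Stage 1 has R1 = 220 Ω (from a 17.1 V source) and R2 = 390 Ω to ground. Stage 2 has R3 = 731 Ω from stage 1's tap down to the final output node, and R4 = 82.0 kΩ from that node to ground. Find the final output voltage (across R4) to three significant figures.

Stage 2 presents R3+R4 = 82730 Ω as a load on stage 1's tap.
Stage 1's lower leg becomes R2‖(R3+R4) = 388.2 Ω, so V_mid = 17.1 × 388.2/608.2 = 10.91 V.
Stage 2 is itself unloaded: V_out = V_mid × R4/(R3+R4) = 10.91 × 82000/82730 = 10.8 V.

V_out ≈ 10.8 V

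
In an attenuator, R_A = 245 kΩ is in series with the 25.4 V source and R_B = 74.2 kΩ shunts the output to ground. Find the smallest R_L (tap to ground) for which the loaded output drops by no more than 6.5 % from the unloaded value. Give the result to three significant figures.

R_L(min) ≈ 819 kΩ

Output resistance R_th = R_A‖R_B = (245 × 74.2)/319.2 = 56.95 kΩ.
The fractional drop is R_th/(R_th + R_L); requiring this ≤ 0.0650 gives R_L ≥ R_th(1/0.0650 − 1) = 56.95 × 14.38 = 819 kΩ.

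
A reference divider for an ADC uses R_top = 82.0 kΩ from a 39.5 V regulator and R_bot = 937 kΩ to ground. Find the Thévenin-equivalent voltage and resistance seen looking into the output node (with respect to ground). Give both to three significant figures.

V_th is the open-circuit tap voltage: 39.5 × 937/(82.0 + 937) = 36.3 V.
With the supply zeroed, R_top and R_bot appear in parallel from the tap: R_th = R_top‖R_bot = (82.0 × 937)/1019 = 75.4 kΩ.

V_th = 36.3 V, R_th = 75.4 kΩ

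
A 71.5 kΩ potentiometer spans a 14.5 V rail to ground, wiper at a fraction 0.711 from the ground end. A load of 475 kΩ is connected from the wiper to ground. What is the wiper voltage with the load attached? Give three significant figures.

V ≈ 10.0 V

The wiper splits the pot into (1−α)R = 20.66 kΩ above and αR = 50.84 kΩ below.
Lower section ‖ load = 45.92 kΩ.
V_wiper = 14.5 × 45.92/(20.66 + 45.92) = 10.0 V.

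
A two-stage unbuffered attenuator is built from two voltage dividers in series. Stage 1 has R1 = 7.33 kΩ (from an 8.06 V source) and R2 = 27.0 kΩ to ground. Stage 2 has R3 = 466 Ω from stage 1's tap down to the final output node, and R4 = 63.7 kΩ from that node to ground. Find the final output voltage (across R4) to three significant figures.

V_out ≈ 5.77 V

Stage 2 presents R3+R4 = 64170 Ω as a load on stage 1's tap.
Stage 1's lower leg becomes R2‖(R3+R4) = 19000 Ω, so V_mid = 8.06 × 19000/26330 = 5.816 V.
Stage 2 is itself unloaded: V_out = V_mid × R4/(R3+R4) = 5.816 × 63700/64170 = 5.77 V.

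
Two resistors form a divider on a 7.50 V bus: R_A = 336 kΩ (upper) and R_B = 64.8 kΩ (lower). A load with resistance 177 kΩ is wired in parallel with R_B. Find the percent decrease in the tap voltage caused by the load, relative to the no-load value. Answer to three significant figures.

23.5 %

Unloaded V = 7.50 × 64.8/400.8 = 1.213 V.
Loaded: R_B‖R_L = 47.43 kΩ, giving V = 7.50 × 47.43/383.4 = 0.9278 V.
Drop = (1.213 − 0.9278) / 1.213 = 23.5 %.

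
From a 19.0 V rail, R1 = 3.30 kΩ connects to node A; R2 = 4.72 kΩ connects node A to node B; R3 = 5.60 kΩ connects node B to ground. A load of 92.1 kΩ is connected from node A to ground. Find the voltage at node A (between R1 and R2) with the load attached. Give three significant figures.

V ≈ 14.0 V

Below node A the series string R2+R3 = 10.32 kΩ sits in parallel with the 92.1 kΩ load: 9.280 kΩ.
V_A = 19.0 × 9.280/(3.30 + 9.280) = 14.0 V.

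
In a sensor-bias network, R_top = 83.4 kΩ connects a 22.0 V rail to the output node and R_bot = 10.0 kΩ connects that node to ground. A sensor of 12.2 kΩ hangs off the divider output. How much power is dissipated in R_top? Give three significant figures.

P ≈ 5.11 mW

Total resistance from the source is R_top + (R_bot‖R_L) = 88.90 kΩ, so I = 22.0/88.90 kΩ = 0.2475 mA.
P = I²·R_top = (0.2475 mA)² × 83.4 kΩ = 5.11 mW.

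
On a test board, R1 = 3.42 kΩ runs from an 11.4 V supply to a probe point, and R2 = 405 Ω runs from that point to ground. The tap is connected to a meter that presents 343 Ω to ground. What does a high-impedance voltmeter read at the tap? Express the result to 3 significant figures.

V_out ≈ 0.587 V

The load sits in parallel with R2: R2‖R_L = (405 × 343) / (405 + 343) = 185.7 Ω.
V_out = 11.4 × 185.7 / (3420 + 185.7) = 11.4 × 185.7/3606 = 0.587 V.
(Unloaded it would have been 1.21 V.)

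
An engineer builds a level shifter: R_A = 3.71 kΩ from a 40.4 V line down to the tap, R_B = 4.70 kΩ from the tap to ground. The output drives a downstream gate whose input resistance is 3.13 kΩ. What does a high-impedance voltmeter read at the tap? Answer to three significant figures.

V_out ≈ 13.6 V

The load sits in parallel with R_B: R_B‖R_L = (4.70 × 3.13) / (4.70 + 3.13) = 1.879 kΩ.
V_out = 40.4 × 1.879 / (3.71 + 1.879) = 40.4 × 1.879/5.589 = 13.6 V.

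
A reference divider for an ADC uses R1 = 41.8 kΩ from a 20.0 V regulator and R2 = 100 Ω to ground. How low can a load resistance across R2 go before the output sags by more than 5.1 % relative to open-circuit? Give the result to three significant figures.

R_L(min) ≈ 1.86 kΩ

Output resistance R_th = R1‖R2 = (41800 × 100)/41900 = 99.76 Ω.
The fractional drop is R_th/(R_th + R_L); requiring this ≤ 0.0510 gives R_L ≥ R_th(1/0.0510 − 1) = 99.76 × 18.61 = 1.86 kΩ.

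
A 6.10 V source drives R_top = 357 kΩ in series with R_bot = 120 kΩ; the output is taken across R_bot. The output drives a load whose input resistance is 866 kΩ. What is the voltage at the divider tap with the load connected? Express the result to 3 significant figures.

The load sits in parallel with R_bot: R_bot‖R_L = (120 × 866) / (120 + 866) = 105.4 kΩ.
V_out = 6.10 × 105.4 / (357 + 105.4) = 6.10 × 105.4/462.4 = 1.39 V.

V_out ≈ 1.39 V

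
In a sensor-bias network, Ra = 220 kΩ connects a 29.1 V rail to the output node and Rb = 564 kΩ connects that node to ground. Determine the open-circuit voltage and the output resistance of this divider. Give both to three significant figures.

V_th is the open-circuit tap voltage: 29.1 × 564/(220 + 564) = 20.9 V.
With the supply zeroed, Ra and Rb appear in parallel from the tap: R_th = Ra‖Rb = (220 × 564)/784.0 = 158 kΩ.

V_th = 20.9 V, R_th = 158 kΩ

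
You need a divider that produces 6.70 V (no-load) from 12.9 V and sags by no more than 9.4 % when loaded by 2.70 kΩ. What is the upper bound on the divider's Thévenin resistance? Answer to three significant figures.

R_th ≤ 280 Ω

Loading drop = R_th/(R_th + R_L) ≤ 0.0940, so R_th ≤ R_L · ε/(1−ε) = 2.70 kΩ × 0.0940/0.9060 = 280 Ω.
(Any R1, R2 with R2/(R1+R2) = 0.519 and R1‖R2 ≤ 280 Ω will meet the spec.)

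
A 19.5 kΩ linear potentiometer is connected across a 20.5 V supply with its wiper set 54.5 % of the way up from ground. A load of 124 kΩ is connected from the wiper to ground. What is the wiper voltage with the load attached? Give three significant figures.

V ≈ 10.8 V

The wiper splits the pot into (1−α)R = 8.873 kΩ above and αR = 10.63 kΩ below.
Lower section ‖ load = 9.789 kΩ.
V_wiper = 20.5 × 9.789/(8.873 + 9.789) = 10.8 V.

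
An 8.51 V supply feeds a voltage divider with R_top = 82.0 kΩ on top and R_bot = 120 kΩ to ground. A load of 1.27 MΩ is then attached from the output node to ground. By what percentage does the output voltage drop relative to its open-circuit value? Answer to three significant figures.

The divider's output (Thévenin) resistance is R_top‖R_bot = 48.71 kΩ.
Fractional drop under load = R_th/(R_th + R_L) = 48.71 / (48.71 + 1270) = 0.03694.
So the output falls by 3.69 %.

3.69 %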